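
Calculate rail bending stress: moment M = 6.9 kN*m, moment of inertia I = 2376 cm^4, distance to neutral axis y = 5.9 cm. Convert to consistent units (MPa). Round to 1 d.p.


Convert units:
M = 6.9 kN*m = 6900000 N*mm
y = 5.9 cm = 59 mm
I = 2376 cm^4 = 23760000 mm^4
sigma = 6900000 * 59 / 23760000
sigma = 17.1 MPa

17.1


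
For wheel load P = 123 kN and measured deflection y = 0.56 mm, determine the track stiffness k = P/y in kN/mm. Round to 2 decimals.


Track stiffness k = P / y
k = 123 / 0.56
k = 219.64 kN/mm

219.64


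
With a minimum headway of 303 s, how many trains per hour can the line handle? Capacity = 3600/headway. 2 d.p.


Capacity = 3600 / headway
Capacity = 3600 / 303
Capacity = 11.88 trains/hour

11.88


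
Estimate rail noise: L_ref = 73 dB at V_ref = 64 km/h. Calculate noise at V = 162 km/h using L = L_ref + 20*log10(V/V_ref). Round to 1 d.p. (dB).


V/V_ref = 162 / 64 = 2.53125
log10(2.53125) = 0.403335
20 * 0.403335 = 8.0667
L = 73 + 8.0667 = 81.1 dB

81.1


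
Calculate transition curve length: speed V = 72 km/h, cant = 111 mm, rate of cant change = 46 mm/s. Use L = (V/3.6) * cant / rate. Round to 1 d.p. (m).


Convert speed: V = 72 / 3.6 = 20.0 m/s
L = 20.0 * 111 / 46
L = 2220.0 / 46
L = 48.3 m

48.3


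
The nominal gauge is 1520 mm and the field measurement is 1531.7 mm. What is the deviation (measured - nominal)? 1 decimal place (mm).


Deviation = measured - nominal
Deviation = 1531.7 - 1520
Deviation = 11.7 mm

11.7


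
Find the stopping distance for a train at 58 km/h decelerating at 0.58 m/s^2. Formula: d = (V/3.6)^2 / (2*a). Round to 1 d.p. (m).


Convert speed: V = 58 / 3.6 = 16.1111 m/s
V^2 = 259.5679
d = 259.5679 / (2 * 0.58)
d = 259.5679 / 1.16
d = 223.8 m

223.8


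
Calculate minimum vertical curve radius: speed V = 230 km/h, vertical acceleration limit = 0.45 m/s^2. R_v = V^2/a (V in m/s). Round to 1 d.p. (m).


Convert speed: V = 230 / 3.6 = 63.8889 m/s
V^2 = 4081.7901 m^2/s^2
R_v = 4081.7901 / 0.45
R_v = 9070.6 m

9070.6


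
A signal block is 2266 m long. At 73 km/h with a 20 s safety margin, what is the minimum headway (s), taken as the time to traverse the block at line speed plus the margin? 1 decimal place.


V = 73 / 3.6 = 20.2778 m/s
Block traversal time = 2266 / 20.2778 = 111.7479 s
Headway = 111.7479 + 20
Headway = 131.7 s

131.7


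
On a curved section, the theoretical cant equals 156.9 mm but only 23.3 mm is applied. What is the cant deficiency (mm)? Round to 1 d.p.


Cant deficiency = equilibrium cant - actual cant
CD = 156.9 - 23.3
CD = 133.6 mm

133.6


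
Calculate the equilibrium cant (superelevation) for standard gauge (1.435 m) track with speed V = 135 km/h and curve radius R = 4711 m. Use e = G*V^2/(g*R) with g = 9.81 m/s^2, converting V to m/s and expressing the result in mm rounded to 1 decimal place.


Convert speed: V = 135 / 3.6 = 37.5 m/s
Apply formula: e = 1.435 * 37.5^2 / (9.81 * 4711)
e = 1.435 * 1406.25 / 46214.91
e = 0.043665 m = 43.7 mm

43.7


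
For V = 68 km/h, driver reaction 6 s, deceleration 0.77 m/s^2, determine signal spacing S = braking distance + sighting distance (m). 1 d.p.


V = 68 / 3.6 = 18.8889 m/s
Braking distance = 18.8889^2 / (2*0.77) = 231.6819 m
Sighting distance = 18.8889 * 6 = 113.3333 m
S = 231.6819 + 113.3333 = 345.0 m

345.0


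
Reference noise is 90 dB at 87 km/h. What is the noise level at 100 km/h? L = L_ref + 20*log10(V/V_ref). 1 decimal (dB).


V/V_ref = 100 / 87 = 1.149425
log10(1.149425) = 0.060481
20 * 0.060481 = 1.2096
L = 90 + 1.2096 = 91.2 dB

91.2


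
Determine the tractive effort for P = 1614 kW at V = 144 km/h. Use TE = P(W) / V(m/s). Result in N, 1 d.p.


Convert: P = 1614 kW = 1614000 W
V = 144 / 3.6 = 40.0 m/s
TE = 1614000 / 40.0
TE = 40350.0 N

40350.0


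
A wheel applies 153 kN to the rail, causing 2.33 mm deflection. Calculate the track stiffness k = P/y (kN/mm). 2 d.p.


Track stiffness k = P / y
k = 153 / 2.33
k = 65.67 kN/mm

65.67


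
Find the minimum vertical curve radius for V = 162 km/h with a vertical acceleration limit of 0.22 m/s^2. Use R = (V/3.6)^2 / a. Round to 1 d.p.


Convert speed: V = 162 / 3.6 = 45.0 m/s
V^2 = 2025.0 m^2/s^2
R_v = 2025.0 / 0.22
R_v = 9204.5 m

9204.5


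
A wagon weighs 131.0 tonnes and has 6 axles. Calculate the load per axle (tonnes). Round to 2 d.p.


Load per axle = total weight / number of axles
Load = 131.0 / 6
Load = 21.83 tonnes

21.83


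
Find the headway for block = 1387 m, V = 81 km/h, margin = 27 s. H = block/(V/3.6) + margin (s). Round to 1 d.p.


V = 81 / 3.6 = 22.5 m/s
Block traversal time = 1387 / 22.5 = 61.6444 s
Headway = 61.6444 + 27
Headway = 88.6 s

88.6


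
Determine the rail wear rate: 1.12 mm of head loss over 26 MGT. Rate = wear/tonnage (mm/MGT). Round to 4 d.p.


Wear rate = total wear / cumulative tonnage
Rate = 1.12 / 26
Rate = 0.0431 mm/MGT

0.0431


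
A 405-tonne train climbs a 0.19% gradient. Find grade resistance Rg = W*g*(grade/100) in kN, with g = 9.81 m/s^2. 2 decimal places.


Rg = W * 9.81 * grade / 100
Rg = 405 * 9.81 * 0.19 / 100
Rg = 3973.05 * 0.0019
Rg = 7.55 kN

7.55


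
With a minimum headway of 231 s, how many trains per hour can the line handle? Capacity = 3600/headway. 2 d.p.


Capacity = 3600 / headway
Capacity = 3600 / 231
Capacity = 15.58 trains/hour

15.58


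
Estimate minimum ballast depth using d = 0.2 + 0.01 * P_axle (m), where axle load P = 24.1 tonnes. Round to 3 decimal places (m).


d = 0.2 + 0.01 * 24.1
d = 0.2 + 0.241
d = 0.441 m

0.441


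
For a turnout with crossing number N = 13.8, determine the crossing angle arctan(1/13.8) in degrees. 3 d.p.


1/N = 1/13.8 = 0.072464
angle = arctan(0.072464) = 0.072337 rad
angle = 0.072337 * 180/pi = 4.145 degrees

4.145


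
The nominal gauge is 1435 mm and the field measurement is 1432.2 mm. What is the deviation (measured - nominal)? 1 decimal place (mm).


Deviation = measured - nominal
Deviation = 1432.2 - 1435
Deviation = -2.8 mm

-2.8


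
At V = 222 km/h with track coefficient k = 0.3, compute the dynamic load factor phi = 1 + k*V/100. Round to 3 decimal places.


phi = 1 + k * V / 100
phi = 1 + 0.3 * 222 / 100
phi = 1 + 0.666
phi = 1.666

1.666


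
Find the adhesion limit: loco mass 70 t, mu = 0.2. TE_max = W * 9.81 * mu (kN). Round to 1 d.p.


TE_max = W * g * mu
TE_max = 70 * 9.81 * 0.2
TE_max = 686.7 * 0.2
TE_max = 137.3 kN

137.3


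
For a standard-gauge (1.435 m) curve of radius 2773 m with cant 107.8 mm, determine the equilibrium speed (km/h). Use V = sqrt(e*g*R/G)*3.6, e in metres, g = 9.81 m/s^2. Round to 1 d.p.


Convert cant: e = 107.8 mm = 0.1078 m
V_ms = sqrt(0.1078 * 9.81 * 2773 / 1.435)
V_ms = sqrt(2043.552205) = 45.2057 m/s
V = 45.2057 * 3.6 = 162.7 km/h

162.7


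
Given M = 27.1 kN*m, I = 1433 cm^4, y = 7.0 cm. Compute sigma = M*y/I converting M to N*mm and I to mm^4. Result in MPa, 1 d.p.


Convert units:
M = 27.1 kN*m = 27100000 N*mm
y = 7.0 cm = 70 mm
I = 1433 cm^4 = 14330000 mm^4
sigma = 27100000 * 70 / 14330000
sigma = 132.4 MPa

132.4


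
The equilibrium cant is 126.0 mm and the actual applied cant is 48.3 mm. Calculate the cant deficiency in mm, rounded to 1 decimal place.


Cant deficiency = equilibrium cant - actual cant
CD = 126.0 - 48.3
CD = 77.7 mm

77.7


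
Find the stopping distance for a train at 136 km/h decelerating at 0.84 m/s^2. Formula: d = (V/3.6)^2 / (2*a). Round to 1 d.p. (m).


Convert speed: V = 136 / 3.6 = 37.7778 m/s
V^2 = 1427.1605
d = 1427.1605 / (2 * 0.84)
d = 1427.1605 / 1.68
d = 849.5 m

849.5


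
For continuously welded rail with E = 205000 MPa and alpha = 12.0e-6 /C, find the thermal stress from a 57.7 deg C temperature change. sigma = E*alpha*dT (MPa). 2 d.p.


sigma = E * alpha * dT
sigma = 205000 * 12.0e-6 * 57.7
sigma = 2.46 * 57.7
sigma = 141.94 MPa

141.94


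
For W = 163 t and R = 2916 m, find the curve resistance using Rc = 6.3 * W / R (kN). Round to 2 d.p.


Rc = 6.3 * W / R
Rc = 6.3 * 163 / 2916
Rc = 1026.9 / 2916
Rc = 0.35 kN

0.35


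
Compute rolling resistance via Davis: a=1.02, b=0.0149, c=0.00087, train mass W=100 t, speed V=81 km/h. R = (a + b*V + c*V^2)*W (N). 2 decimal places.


b*V = 0.0149 * 81 = 1.2069
c*V^2 = 0.00087 * 6561 = 5.70807
R_per_t = 1.02 + 1.2069 + 5.70807 = 7.93497 N/t
R_total = 7.93497 * 100 = 793.50 N

793.50


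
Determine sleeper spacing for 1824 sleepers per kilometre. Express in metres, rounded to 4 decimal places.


Spacing = 1000 m / number of sleepers
Spacing = 1000 / 1824
Spacing = 0.5482 m

0.5482


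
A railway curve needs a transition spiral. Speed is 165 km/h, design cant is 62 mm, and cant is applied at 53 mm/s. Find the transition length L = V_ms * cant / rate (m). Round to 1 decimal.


Convert speed: V = 165 / 3.6 = 45.8333 m/s
L = 45.8333 * 62 / 53
L = 2841.6667 / 53
L = 53.6 m

53.6


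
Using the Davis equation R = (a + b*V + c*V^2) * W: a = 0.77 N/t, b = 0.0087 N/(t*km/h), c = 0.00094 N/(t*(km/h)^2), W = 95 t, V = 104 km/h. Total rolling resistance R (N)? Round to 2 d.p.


b*V = 0.0087 * 104 = 0.9048
c*V^2 = 0.00094 * 10816 = 10.16704
R_per_t = 0.77 + 0.9048 + 10.16704 = 11.84184 N/t
R_total = 11.84184 * 95 = 1124.97 N

1124.97


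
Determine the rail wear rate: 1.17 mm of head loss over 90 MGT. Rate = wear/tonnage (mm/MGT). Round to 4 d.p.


Wear rate = total wear / cumulative tonnage
Rate = 1.17 / 90
Rate = 0.0130 mm/MGT

0.0130


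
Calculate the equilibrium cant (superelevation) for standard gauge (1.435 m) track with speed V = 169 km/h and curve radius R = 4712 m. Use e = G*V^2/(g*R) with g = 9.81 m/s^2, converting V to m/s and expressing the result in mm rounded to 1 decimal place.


Convert speed: V = 169 / 3.6 = 46.9444 m/s
Apply formula: e = 1.435 * 46.9444^2 / (9.81 * 4712)
e = 1.435 * 2203.7809 / 46224.72
e = 0.068414 m = 68.4 mm

68.4


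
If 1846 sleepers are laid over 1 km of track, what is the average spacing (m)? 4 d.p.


Spacing = 1000 m / number of sleepers
Spacing = 1000 / 1846
Spacing = 0.5417 m

0.5417


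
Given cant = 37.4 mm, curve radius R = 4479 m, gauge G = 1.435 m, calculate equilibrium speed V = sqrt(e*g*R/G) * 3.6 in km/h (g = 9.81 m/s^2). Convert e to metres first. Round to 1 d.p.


Convert cant: e = 37.4 mm = 0.0374 m
V_ms = sqrt(0.0374 * 9.81 * 4479 / 1.435)
V_ms = sqrt(1145.169495) = 33.8404 m/s
V = 33.8404 * 3.6 = 121.8 km/h

121.8


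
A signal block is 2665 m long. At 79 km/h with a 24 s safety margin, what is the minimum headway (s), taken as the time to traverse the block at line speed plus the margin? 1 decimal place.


V = 79 / 3.6 = 21.9444 m/s
Block traversal time = 2665 / 21.9444 = 121.443 s
Headway = 121.443 + 24
Headway = 145.4 s

145.4


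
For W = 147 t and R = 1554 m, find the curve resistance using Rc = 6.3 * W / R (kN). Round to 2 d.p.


Rc = 6.3 * W / R
Rc = 6.3 * 147 / 1554
Rc = 926.1 / 1554
Rc = 0.60 kN

0.60


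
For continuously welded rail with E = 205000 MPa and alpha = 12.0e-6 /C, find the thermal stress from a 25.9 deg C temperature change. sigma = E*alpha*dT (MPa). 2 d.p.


sigma = E * alpha * dT
sigma = 205000 * 12.0e-6 * 25.9
sigma = 2.46 * 25.9
sigma = 63.71 MPa

63.71


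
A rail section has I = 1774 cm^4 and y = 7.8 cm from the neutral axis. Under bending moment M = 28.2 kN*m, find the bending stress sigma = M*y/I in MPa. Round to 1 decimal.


Convert units:
M = 28.2 kN*m = 28200000 N*mm
y = 7.8 cm = 78 mm
I = 1774 cm^4 = 17740000 mm^4
sigma = 28200000 * 78 / 17740000
sigma = 124.0 MPa

124.0


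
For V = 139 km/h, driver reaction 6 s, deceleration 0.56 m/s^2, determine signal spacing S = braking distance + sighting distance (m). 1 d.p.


V = 139 / 3.6 = 38.6111 m/s
Braking distance = 38.6111^2 / (2*0.56) = 1331.0874 m
Sighting distance = 38.6111 * 6 = 231.6667 m
S = 1331.0874 + 231.6667 = 1562.8 m

1562.8


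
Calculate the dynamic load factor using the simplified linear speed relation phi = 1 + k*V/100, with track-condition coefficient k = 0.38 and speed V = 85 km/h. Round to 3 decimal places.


phi = 1 + k * V / 100
phi = 1 + 0.38 * 85 / 100
phi = 1 + 0.323
phi = 1.323

1.323


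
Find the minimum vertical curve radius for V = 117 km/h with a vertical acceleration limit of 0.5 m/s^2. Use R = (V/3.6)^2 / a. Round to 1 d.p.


Convert speed: V = 117 / 3.6 = 32.5 m/s
V^2 = 1056.25 m^2/s^2
R_v = 1056.25 / 0.5
R_v = 2112.5 m

2112.5


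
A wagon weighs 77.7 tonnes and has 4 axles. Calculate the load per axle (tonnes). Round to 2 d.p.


Load per axle = total weight / number of axles
Load = 77.7 / 4
Load = 19.43 tonnes

19.43


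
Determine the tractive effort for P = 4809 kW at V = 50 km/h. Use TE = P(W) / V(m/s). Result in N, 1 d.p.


Convert: P = 4809 kW = 4809000 W
V = 50 / 3.6 = 13.8889 m/s
TE = 4809000 / 13.8889
TE = 346248.0 N

346248.0


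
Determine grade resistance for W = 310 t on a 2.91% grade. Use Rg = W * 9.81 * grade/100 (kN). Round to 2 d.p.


Rg = W * 9.81 * grade / 100
Rg = 310 * 9.81 * 2.91 / 100
Rg = 3041.1 * 0.0291
Rg = 88.50 kN

88.50


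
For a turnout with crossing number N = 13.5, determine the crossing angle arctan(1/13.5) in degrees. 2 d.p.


1/N = 1/13.5 = 0.074074
angle = arctan(0.074074) = 0.073939 rad
angle = 0.073939 * 180/pi = 4.24 degrees

4.24


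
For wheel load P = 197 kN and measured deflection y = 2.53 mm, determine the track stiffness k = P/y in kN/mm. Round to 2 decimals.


Track stiffness k = P / y
k = 197 / 2.53
k = 77.87 kN/mm

77.87


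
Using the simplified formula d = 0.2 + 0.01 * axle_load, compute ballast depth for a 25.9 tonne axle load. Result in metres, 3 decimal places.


d = 0.2 + 0.01 * 25.9
d = 0.2 + 0.259
d = 0.459 m

0.459


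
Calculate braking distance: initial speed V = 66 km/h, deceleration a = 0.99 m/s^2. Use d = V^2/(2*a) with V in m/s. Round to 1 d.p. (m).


Convert speed: V = 66 / 3.6 = 18.3333 m/s
V^2 = 336.1111
d = 336.1111 / (2 * 0.99)
d = 336.1111 / 1.98
d = 169.8 m

169.8


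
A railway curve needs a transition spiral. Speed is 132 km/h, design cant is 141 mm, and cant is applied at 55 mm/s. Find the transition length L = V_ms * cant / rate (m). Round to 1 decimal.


Convert speed: V = 132 / 3.6 = 36.6667 m/s
L = 36.6667 * 141 / 55
L = 5170.0 / 55
L = 94.0 m

94.0


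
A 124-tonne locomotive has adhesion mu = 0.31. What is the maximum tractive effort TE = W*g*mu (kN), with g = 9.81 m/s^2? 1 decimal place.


TE_max = W * g * mu
TE_max = 124 * 9.81 * 0.31
TE_max = 1216.44 * 0.31
TE_max = 377.1 kN

377.1


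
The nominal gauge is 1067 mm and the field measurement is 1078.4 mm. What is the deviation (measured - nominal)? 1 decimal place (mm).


Deviation = measured - nominal
Deviation = 1078.4 - 1067
Deviation = 11.4 mm

11.4


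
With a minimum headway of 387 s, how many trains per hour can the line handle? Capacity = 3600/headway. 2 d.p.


Capacity = 3600 / headway
Capacity = 3600 / 387
Capacity = 9.30 trains/hour

9.30


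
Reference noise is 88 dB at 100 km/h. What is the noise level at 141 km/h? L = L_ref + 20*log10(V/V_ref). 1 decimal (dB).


V/V_ref = 141 / 100 = 1.41
log10(1.41) = 0.149219
20 * 0.149219 = 2.9844
L = 88 + 2.9844 = 91.0 dB

91.0


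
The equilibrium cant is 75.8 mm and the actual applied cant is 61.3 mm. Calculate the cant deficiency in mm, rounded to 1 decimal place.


Cant deficiency = equilibrium cant - actual cant
CD = 75.8 - 61.3
CD = 14.5 mm

14.5


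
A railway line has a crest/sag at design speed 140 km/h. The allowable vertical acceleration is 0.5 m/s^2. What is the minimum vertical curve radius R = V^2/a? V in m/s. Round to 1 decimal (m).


Convert speed: V = 140 / 3.6 = 38.8889 m/s
V^2 = 1512.3457 m^2/s^2
R_v = 1512.3457 / 0.5
R_v = 3024.7 m

3024.7


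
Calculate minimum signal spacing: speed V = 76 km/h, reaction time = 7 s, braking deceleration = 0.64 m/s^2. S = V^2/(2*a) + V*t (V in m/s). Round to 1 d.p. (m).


V = 76 / 3.6 = 21.1111 m/s
Braking distance = 21.1111^2 / (2*0.64) = 348.1867 m
Sighting distance = 21.1111 * 7 = 147.7778 m
S = 348.1867 + 147.7778 = 496.0 m

496.0


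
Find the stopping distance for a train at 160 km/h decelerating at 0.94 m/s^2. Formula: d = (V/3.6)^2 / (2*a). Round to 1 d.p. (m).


Convert speed: V = 160 / 3.6 = 44.4444 m/s
V^2 = 1975.3086
d = 1975.3086 / (2 * 0.94)
d = 1975.3086 / 1.88
d = 1050.7 m

1050.7


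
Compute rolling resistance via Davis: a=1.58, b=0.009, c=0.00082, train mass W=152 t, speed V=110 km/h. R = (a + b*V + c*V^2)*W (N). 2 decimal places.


b*V = 0.009 * 110 = 0.99
c*V^2 = 0.00082 * 12100 = 9.922
R_per_t = 1.58 + 0.99 + 9.922 = 12.492 N/t
R_total = 12.492 * 152 = 1898.78 N

1898.78


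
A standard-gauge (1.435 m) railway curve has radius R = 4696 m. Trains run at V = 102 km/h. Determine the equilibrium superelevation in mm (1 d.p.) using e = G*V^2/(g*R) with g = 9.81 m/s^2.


Convert speed: V = 102 / 3.6 = 28.3333 m/s
Apply formula: e = 1.435 * 28.3333^2 / (9.81 * 4696)
e = 1.435 * 802.7778 / 46067.76
e = 0.025006 m = 25.0 mm

25.0


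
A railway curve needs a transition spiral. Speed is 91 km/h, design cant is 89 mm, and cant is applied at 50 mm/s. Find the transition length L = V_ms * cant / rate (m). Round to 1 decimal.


Convert speed: V = 91 / 3.6 = 25.2778 m/s
L = 25.2778 * 89 / 50
L = 2249.7222 / 50
L = 45.0 m

45.0


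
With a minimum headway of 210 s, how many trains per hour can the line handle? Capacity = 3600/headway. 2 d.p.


Capacity = 3600 / headway
Capacity = 3600 / 210
Capacity = 17.14 trains/hour

17.14


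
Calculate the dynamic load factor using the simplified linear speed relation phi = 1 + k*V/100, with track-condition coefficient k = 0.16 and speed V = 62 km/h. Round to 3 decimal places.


phi = 1 + k * V / 100
phi = 1 + 0.16 * 62 / 100
phi = 1 + 0.0992
phi = 1.099

1.099


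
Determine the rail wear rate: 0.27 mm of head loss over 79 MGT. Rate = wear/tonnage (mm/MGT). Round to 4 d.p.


Wear rate = total wear / cumulative tonnage
Rate = 0.27 / 79
Rate = 0.0034 mm/MGT

0.0034


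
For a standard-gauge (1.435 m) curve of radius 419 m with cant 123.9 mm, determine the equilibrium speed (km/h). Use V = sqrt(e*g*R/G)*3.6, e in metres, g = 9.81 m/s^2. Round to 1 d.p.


Convert cant: e = 123.9 mm = 0.1239 m
V_ms = sqrt(0.1239 * 9.81 * 419 / 1.435)
V_ms = sqrt(354.897088) = 18.8387 m/s
V = 18.8387 * 3.6 = 67.8 km/h

67.8


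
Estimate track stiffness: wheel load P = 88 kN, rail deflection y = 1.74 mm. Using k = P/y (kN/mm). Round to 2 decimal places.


Track stiffness k = P / y
k = 88 / 1.74
k = 50.57 kN/mm

50.57


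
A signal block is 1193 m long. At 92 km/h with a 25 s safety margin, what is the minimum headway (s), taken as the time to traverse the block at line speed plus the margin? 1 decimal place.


V = 92 / 3.6 = 25.5556 m/s
Block traversal time = 1193 / 25.5556 = 46.6826 s
Headway = 46.6826 + 25
Headway = 71.7 s

71.7


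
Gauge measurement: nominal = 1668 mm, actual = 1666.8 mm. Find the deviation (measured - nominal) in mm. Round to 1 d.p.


Deviation = measured - nominal
Deviation = 1666.8 - 1668
Deviation = -1.2 mm

-1.2


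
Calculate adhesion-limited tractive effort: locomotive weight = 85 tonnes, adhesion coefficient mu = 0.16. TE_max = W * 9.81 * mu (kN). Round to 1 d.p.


TE_max = W * g * mu
TE_max = 85 * 9.81 * 0.16
TE_max = 833.85 * 0.16
TE_max = 133.4 kN

133.4


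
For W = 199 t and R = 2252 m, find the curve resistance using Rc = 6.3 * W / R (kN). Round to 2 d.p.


Rc = 6.3 * W / R
Rc = 6.3 * 199 / 2252
Rc = 1253.7 / 2252
Rc = 0.56 kN

0.56


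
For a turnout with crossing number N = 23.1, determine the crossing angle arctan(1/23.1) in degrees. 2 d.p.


1/N = 1/23.1 = 0.04329
angle = arctan(0.04329) = 0.043263 rad
angle = 0.043263 * 180/pi = 2.48 degrees

2.48


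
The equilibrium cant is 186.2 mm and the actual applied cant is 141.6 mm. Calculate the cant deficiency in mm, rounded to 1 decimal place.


Cant deficiency = equilibrium cant - actual cant
CD = 186.2 - 141.6
CD = 44.6 mm

44.6


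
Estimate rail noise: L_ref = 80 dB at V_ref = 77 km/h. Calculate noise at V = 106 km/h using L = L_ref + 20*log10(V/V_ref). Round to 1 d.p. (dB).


V/V_ref = 106 / 77 = 1.376623
log10(1.376623) = 0.138815
20 * 0.138815 = 2.7763
L = 80 + 2.7763 = 82.8 dB

82.8


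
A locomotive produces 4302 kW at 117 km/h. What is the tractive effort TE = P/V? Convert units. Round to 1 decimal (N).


Convert: P = 4302 kW = 4302000 W
V = 117 / 3.6 = 32.5 m/s
TE = 4302000 / 32.5
TE = 132369.2 N

132369.2


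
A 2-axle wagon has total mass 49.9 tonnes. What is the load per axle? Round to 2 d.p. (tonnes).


Load per axle = total weight / number of axles
Load = 49.9 / 2
Load = 24.95 tonnes

24.95


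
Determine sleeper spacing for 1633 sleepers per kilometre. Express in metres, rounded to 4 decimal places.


Spacing = 1000 m / number of sleepers
Spacing = 1000 / 1633
Spacing = 0.6124 m

0.6124


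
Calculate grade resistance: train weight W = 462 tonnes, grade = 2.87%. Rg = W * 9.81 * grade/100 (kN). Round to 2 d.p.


Rg = W * 9.81 * grade / 100
Rg = 462 * 9.81 * 2.87 / 100
Rg = 4532.22 * 0.0287
Rg = 130.07 kN

130.07


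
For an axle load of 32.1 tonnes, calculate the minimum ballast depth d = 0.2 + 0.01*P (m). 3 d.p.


d = 0.2 + 0.01 * 32.1
d = 0.2 + 0.321
d = 0.521 m

0.521


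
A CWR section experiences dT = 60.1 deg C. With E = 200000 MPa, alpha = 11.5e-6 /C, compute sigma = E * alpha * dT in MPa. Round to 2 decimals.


sigma = E * alpha * dT
sigma = 200000 * 11.5e-6 * 60.1
sigma = 2.3 * 60.1
sigma = 138.23 MPa

138.23


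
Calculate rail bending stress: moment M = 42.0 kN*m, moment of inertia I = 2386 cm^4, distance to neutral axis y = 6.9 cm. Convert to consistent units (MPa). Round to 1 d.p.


Convert units:
M = 42.0 kN*m = 42000000 N*mm
y = 6.9 cm = 69 mm
I = 2386 cm^4 = 23860000 mm^4
sigma = 42000000 * 69 / 23860000
sigma = 121.5 MPa

121.5


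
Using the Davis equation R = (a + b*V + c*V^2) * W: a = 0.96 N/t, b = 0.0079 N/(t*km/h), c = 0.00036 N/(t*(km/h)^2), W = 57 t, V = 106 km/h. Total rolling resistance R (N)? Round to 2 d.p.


b*V = 0.0079 * 106 = 0.8374
c*V^2 = 0.00036 * 11236 = 4.04496
R_per_t = 0.96 + 0.8374 + 4.04496 = 5.84236 N/t
R_total = 5.84236 * 57 = 333.01 N

333.01


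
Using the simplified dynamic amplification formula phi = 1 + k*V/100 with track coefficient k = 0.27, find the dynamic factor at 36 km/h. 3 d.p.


phi = 1 + k * V / 100
phi = 1 + 0.27 * 36 / 100
phi = 1 + 0.0972
phi = 1.097

1.097


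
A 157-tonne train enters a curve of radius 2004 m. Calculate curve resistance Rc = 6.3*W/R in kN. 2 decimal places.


Rc = 6.3 * W / R
Rc = 6.3 * 157 / 2004
Rc = 989.1 / 2004
Rc = 0.49 kN

0.49


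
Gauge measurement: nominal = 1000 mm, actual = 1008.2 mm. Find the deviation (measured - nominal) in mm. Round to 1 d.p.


Deviation = measured - nominal
Deviation = 1008.2 - 1000
Deviation = 8.2 mm

8.2


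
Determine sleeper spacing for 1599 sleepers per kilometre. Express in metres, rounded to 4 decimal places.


Spacing = 1000 m / number of sleepers
Spacing = 1000 / 1599
Spacing = 0.6254 m

0.6254


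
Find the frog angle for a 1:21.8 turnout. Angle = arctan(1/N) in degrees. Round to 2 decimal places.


1/N = 1/21.8 = 0.045872
angle = arctan(0.045872) = 0.045839 rad
angle = 0.045839 * 180/pi = 2.63 degrees

2.63


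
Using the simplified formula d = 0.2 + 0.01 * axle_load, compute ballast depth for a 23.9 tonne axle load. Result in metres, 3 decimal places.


d = 0.2 + 0.01 * 23.9
d = 0.2 + 0.239
d = 0.439 m

0.439


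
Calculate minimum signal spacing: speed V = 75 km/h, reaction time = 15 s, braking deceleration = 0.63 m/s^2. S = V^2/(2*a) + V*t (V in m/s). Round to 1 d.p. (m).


V = 75 / 3.6 = 20.8333 m/s
Braking distance = 20.8333^2 / (2*0.63) = 344.4665 m
Sighting distance = 20.8333 * 15 = 312.5 m
S = 344.4665 + 312.5 = 657.0 m

657.0


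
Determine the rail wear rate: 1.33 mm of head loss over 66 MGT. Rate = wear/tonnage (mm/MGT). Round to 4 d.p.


Wear rate = total wear / cumulative tonnage
Rate = 1.33 / 66
Rate = 0.0202 mm/MGT

0.0202


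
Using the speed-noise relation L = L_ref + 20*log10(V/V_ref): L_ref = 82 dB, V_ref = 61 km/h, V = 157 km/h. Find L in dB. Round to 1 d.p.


V/V_ref = 157 / 61 = 2.57377
log10(2.57377) = 0.41057
20 * 0.41057 = 8.2114
L = 82 + 8.2114 = 90.2 dB

90.2


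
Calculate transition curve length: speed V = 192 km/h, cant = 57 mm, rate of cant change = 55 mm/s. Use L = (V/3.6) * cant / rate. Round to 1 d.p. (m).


Convert speed: V = 192 / 3.6 = 53.3333 m/s
L = 53.3333 * 57 / 55
L = 3040.0 / 55
L = 55.3 m

55.3


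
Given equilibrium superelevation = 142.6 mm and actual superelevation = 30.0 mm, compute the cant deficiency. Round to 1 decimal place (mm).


Cant deficiency = equilibrium cant - actual cant
CD = 142.6 - 30.0
CD = 112.6 mm

112.6


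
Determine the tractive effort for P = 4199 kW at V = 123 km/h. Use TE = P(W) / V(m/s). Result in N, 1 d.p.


Convert: P = 4199 kW = 4199000 W
V = 123 / 3.6 = 34.1667 m/s
TE = 4199000 / 34.1667
TE = 122897.6 N

122897.6


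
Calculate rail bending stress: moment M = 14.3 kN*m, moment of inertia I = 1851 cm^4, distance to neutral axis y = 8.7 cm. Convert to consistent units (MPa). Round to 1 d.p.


Convert units:
M = 14.3 kN*m = 14300000 N*mm
y = 8.7 cm = 87 mm
I = 1851 cm^4 = 18510000 mm^4
sigma = 14300000 * 87 / 18510000
sigma = 67.2 MPa

67.2


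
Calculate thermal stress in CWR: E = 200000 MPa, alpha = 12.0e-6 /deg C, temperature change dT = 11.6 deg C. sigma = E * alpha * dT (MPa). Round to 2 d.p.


sigma = E * alpha * dT
sigma = 200000 * 12.0e-6 * 11.6
sigma = 2.4 * 11.6
sigma = 27.84 MPa

27.84


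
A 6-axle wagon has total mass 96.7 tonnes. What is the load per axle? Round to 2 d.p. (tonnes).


Load per axle = total weight / number of axles
Load = 96.7 / 6
Load = 16.12 tonnes

16.12


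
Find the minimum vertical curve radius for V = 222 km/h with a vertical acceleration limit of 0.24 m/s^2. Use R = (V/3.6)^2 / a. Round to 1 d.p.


Convert speed: V = 222 / 3.6 = 61.6667 m/s
V^2 = 3802.7778 m^2/s^2
R_v = 3802.7778 / 0.24
R_v = 15844.9 m

15844.9


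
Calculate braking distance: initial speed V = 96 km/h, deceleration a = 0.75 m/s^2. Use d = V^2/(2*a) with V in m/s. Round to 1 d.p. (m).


Convert speed: V = 96 / 3.6 = 26.6667 m/s
V^2 = 711.1111
d = 711.1111 / (2 * 0.75)
d = 711.1111 / 1.5
d = 474.1 m

474.1


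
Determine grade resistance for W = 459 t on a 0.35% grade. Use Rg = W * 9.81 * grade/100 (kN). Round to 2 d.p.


Rg = W * 9.81 * grade / 100
Rg = 459 * 9.81 * 0.35 / 100
Rg = 4502.79 * 0.0035
Rg = 15.76 kN

15.76


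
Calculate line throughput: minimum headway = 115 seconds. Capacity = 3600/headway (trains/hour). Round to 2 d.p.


Capacity = 3600 / headway
Capacity = 3600 / 115
Capacity = 31.30 trains/hour

31.30


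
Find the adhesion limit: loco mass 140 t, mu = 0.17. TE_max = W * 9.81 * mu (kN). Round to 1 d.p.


TE_max = W * g * mu
TE_max = 140 * 9.81 * 0.17
TE_max = 1373.4 * 0.17
TE_max = 233.5 kN

233.5


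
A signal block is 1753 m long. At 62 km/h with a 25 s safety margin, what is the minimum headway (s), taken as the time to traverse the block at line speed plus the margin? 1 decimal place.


V = 62 / 3.6 = 17.2222 m/s
Block traversal time = 1753 / 17.2222 = 101.7871 s
Headway = 101.7871 + 25
Headway = 126.8 s

126.8


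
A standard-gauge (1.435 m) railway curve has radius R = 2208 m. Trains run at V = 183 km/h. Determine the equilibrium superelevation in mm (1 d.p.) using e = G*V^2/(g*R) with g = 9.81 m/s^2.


Convert speed: V = 183 / 3.6 = 50.8333 m/s
Apply formula: e = 1.435 * 50.8333^2 / (9.81 * 2208)
e = 1.435 * 2584.0278 / 21660.48
e = 0.171191 m = 171.2 mm

171.2


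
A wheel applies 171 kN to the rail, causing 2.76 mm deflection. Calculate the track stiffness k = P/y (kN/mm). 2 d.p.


Track stiffness k = P / y
k = 171 / 2.76
k = 61.96 kN/mm

61.96


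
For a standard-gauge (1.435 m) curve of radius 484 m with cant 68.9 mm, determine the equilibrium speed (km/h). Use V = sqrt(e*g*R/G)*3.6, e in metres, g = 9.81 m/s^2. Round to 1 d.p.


Convert cant: e = 68.9 mm = 0.0689 m
V_ms = sqrt(0.0689 * 9.81 * 484 / 1.435)
V_ms = sqrt(227.972095) = 15.0987 m/s
V = 15.0987 * 3.6 = 54.4 km/h

54.4


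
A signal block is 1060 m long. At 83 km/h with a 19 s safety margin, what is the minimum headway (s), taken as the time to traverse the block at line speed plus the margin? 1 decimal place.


V = 83 / 3.6 = 23.0556 m/s
Block traversal time = 1060 / 23.0556 = 45.9759 s
Headway = 45.9759 + 19
Headway = 65.0 s

65.0


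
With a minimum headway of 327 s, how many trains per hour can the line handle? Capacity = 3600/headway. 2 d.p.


Capacity = 3600 / headway
Capacity = 3600 / 327
Capacity = 11.01 trains/hour

11.01


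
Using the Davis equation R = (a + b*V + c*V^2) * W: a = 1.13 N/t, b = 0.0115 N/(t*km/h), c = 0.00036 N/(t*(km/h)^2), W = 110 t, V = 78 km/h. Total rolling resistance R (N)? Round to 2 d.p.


b*V = 0.0115 * 78 = 0.897
c*V^2 = 0.00036 * 6084 = 2.19024
R_per_t = 1.13 + 0.897 + 2.19024 = 4.21724 N/t
R_total = 4.21724 * 110 = 463.90 N

463.90


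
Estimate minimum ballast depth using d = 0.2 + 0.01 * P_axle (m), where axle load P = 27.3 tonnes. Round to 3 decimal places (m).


d = 0.2 + 0.01 * 27.3
d = 0.2 + 0.273
d = 0.473 m

0.473


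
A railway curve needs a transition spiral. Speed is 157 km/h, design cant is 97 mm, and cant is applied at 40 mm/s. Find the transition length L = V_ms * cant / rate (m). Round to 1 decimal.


Convert speed: V = 157 / 3.6 = 43.6111 m/s
L = 43.6111 * 97 / 40
L = 4230.2778 / 40
L = 105.8 m

105.8


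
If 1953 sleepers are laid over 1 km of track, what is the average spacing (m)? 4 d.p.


Spacing = 1000 m / number of sleepers
Spacing = 1000 / 1953
Spacing = 0.5120 m

0.5120


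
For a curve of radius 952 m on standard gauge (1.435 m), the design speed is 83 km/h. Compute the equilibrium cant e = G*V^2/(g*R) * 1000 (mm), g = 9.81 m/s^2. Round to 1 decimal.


Convert speed: V = 83 / 3.6 = 23.0556 m/s
Apply formula: e = 1.435 * 23.0556^2 / (9.81 * 952)
e = 1.435 * 531.5586 / 9339.12
e = 0.081677 m = 81.7 mm

81.7


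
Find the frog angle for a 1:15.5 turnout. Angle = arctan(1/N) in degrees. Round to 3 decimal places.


1/N = 1/15.5 = 0.064516
angle = arctan(0.064516) = 0.064427 rad
angle = 0.064427 * 180/pi = 3.691 degrees

3.691


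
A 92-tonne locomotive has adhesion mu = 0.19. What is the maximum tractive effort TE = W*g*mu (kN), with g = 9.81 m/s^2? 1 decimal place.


TE_max = W * g * mu
TE_max = 92 * 9.81 * 0.19
TE_max = 902.52 * 0.19
TE_max = 171.5 kN

171.5


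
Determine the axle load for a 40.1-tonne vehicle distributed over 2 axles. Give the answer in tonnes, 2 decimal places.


Load per axle = total weight / number of axles
Load = 40.1 / 2
Load = 20.05 tonnes

20.05


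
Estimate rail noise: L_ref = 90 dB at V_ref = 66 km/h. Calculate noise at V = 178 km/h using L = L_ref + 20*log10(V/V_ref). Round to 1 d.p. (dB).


V/V_ref = 178 / 66 = 2.69697
log10(2.69697) = 0.430876
20 * 0.430876 = 8.6175
L = 90 + 8.6175 = 98.6 dB

98.6


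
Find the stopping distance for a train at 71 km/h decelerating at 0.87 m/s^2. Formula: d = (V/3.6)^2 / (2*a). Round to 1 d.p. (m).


Convert speed: V = 71 / 3.6 = 19.7222 m/s
V^2 = 388.966
d = 388.966 / (2 * 0.87)
d = 388.966 / 1.74
d = 223.5 m

223.5


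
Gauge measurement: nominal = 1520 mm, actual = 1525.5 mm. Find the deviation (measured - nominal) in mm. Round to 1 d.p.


Deviation = measured - nominal
Deviation = 1525.5 - 1520
Deviation = 5.5 mm

5.5


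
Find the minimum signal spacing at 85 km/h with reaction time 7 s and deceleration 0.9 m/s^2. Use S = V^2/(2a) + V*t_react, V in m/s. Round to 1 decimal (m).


V = 85 / 3.6 = 23.6111 m/s
Braking distance = 23.6111^2 / (2*0.9) = 309.7136 m
Sighting distance = 23.6111 * 7 = 165.2778 m
S = 309.7136 + 165.2778 = 475.0 m

475.0


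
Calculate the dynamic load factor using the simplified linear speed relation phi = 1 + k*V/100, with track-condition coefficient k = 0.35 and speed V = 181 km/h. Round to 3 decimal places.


phi = 1 + k * V / 100
phi = 1 + 0.35 * 181 / 100
phi = 1 + 0.6335
phi = 1.634

1.634


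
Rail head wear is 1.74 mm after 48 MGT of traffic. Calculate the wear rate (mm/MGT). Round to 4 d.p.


Wear rate = total wear / cumulative tonnage
Rate = 1.74 / 48
Rate = 0.0363 mm/MGT

0.0363


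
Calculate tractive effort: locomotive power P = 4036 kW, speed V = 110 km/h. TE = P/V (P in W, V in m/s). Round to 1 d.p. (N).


Convert: P = 4036 kW = 4036000 W
V = 110 / 3.6 = 30.5556 m/s
TE = 4036000 / 30.5556
TE = 132087.3 N

132087.3


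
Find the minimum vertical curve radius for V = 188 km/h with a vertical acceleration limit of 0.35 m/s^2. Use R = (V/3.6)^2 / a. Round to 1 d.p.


Convert speed: V = 188 / 3.6 = 52.2222 m/s
V^2 = 2727.1605 m^2/s^2
R_v = 2727.1605 / 0.35
R_v = 7791.9 m

7791.9


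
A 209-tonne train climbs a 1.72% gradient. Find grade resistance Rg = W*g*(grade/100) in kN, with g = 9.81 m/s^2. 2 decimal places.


Rg = W * 9.81 * grade / 100
Rg = 209 * 9.81 * 1.72 / 100
Rg = 2050.29 * 0.0172
Rg = 35.26 kN

35.26


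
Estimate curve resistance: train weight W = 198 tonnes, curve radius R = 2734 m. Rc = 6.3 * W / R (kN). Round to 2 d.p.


Rc = 6.3 * W / R
Rc = 6.3 * 198 / 2734
Rc = 1247.4 / 2734
Rc = 0.46 kN

0.46


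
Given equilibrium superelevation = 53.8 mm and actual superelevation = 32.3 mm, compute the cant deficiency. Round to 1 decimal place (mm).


Cant deficiency = equilibrium cant - actual cant
CD = 53.8 - 32.3
CD = 21.5 mm

21.5


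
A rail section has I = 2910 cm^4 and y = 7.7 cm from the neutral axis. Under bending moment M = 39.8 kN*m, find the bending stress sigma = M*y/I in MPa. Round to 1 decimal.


Convert units:
M = 39.8 kN*m = 39800000 N*mm
y = 7.7 cm = 77 mm
I = 2910 cm^4 = 29100000 mm^4
sigma = 39800000 * 77 / 29100000
sigma = 105.3 MPa

105.3


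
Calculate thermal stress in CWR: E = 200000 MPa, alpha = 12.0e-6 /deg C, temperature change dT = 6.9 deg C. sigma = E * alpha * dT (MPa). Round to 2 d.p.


sigma = E * alpha * dT
sigma = 200000 * 12.0e-6 * 6.9
sigma = 2.4 * 6.9
sigma = 16.56 MPa

16.56


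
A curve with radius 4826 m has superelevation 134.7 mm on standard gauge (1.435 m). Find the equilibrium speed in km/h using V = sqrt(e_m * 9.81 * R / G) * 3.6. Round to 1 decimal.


Convert cant: e = 134.7 mm = 0.1347 m
V_ms = sqrt(0.1347 * 9.81 * 4826 / 1.435)
V_ms = sqrt(4443.979221) = 66.6632 m/s
V = 66.6632 * 3.6 = 240.0 km/h

240.0


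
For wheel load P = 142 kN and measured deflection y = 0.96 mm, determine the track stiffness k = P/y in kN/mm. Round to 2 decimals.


Track stiffness k = P / y
k = 142 / 0.96
k = 147.92 kN/mm

147.92


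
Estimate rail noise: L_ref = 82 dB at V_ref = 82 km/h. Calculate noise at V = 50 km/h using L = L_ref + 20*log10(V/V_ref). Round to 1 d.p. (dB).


V/V_ref = 50 / 82 = 0.609756
log10(0.609756) = -0.214844
20 * -0.214844 = -4.2969
L = 82 + -4.2969 = 77.7 dB

77.7


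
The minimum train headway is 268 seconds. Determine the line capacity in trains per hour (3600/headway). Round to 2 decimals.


Capacity = 3600 / headway
Capacity = 3600 / 268
Capacity = 13.43 trains/hour

13.43


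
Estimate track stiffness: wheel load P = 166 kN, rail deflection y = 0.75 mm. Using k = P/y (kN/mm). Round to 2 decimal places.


Track stiffness k = P / y
k = 166 / 0.75
k = 221.33 kN/mm

221.33


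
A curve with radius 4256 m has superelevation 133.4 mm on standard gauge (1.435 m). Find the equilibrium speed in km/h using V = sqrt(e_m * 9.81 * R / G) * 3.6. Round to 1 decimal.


Convert cant: e = 133.4 mm = 0.1334 m
V_ms = sqrt(0.1334 * 9.81 * 4256 / 1.435)
V_ms = sqrt(3881.276254) = 62.2999 m/s
V = 62.2999 * 3.6 = 224.3 km/h

224.3


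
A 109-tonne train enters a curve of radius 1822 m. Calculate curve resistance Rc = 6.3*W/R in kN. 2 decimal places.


Rc = 6.3 * W / R
Rc = 6.3 * 109 / 1822
Rc = 686.7 / 1822
Rc = 0.38 kN

0.38


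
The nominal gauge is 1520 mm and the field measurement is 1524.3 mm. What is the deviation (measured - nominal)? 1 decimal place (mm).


Deviation = measured - nominal
Deviation = 1524.3 - 1520
Deviation = 4.3 mm

4.3


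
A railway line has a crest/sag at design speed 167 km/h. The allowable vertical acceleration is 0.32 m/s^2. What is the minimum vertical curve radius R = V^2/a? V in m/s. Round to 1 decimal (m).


Convert speed: V = 167 / 3.6 = 46.3889 m/s
V^2 = 2151.929 m^2/s^2
R_v = 2151.929 / 0.32
R_v = 6724.8 m

6724.8


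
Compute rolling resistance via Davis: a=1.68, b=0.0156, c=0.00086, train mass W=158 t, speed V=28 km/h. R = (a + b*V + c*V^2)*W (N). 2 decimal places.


b*V = 0.0156 * 28 = 0.4368
c*V^2 = 0.00086 * 784 = 0.67424
R_per_t = 1.68 + 0.4368 + 0.67424 = 2.79104 N/t
R_total = 2.79104 * 158 = 440.98 N

440.98


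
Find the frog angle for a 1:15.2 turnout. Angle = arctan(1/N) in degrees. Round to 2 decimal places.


1/N = 1/15.2 = 0.065789
angle = arctan(0.065789) = 0.065695 rad
angle = 0.065695 * 180/pi = 3.76 degrees

3.76


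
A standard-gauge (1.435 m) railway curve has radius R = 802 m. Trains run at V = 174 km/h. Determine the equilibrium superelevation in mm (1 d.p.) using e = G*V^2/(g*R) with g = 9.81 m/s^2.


Convert speed: V = 174 / 3.6 = 48.3333 m/s
Apply formula: e = 1.435 * 48.3333^2 / (9.81 * 802)
e = 1.435 * 2336.1111 / 7867.62
e = 0.426091 m = 426.1 mm

426.1


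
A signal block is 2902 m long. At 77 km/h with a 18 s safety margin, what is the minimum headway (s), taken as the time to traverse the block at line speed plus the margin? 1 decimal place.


V = 77 / 3.6 = 21.3889 m/s
Block traversal time = 2902 / 21.3889 = 135.6779 s
Headway = 135.6779 + 18
Headway = 153.7 s

153.7


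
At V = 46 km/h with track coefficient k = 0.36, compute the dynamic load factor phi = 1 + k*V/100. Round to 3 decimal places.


phi = 1 + k * V / 100
phi = 1 + 0.36 * 46 / 100
phi = 1 + 0.1656
phi = 1.166

1.166


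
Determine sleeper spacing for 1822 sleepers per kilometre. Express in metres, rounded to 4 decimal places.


Spacing = 1000 m / number of sleepers
Spacing = 1000 / 1822
Spacing = 0.5488 m

0.5488


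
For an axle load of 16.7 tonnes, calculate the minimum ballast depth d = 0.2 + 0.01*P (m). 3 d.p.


d = 0.2 + 0.01 * 16.7
d = 0.2 + 0.167
d = 0.367 m

0.367


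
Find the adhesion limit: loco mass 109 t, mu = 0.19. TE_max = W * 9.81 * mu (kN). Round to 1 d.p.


TE_max = W * g * mu
TE_max = 109 * 9.81 * 0.19
TE_max = 1069.29 * 0.19
TE_max = 203.2 kN

203.2


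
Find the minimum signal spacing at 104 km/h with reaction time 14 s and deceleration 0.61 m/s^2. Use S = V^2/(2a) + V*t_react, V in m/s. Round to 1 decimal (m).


V = 104 / 3.6 = 28.8889 m/s
Braking distance = 28.8889^2 / (2*0.61) = 684.0721 m
Sighting distance = 28.8889 * 14 = 404.4444 m
S = 684.0721 + 404.4444 = 1088.5 m

1088.5


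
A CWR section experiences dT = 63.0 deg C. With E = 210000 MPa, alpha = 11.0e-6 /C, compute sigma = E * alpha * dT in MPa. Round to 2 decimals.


sigma = E * alpha * dT
sigma = 210000 * 11.0e-6 * 63.0
sigma = 2.31 * 63.0
sigma = 145.53 MPa

145.53


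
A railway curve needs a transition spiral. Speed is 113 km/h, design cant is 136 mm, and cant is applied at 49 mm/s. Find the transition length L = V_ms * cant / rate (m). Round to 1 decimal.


Convert speed: V = 113 / 3.6 = 31.3889 m/s
L = 31.3889 * 136 / 49
L = 4268.8889 / 49
L = 87.1 m

87.1


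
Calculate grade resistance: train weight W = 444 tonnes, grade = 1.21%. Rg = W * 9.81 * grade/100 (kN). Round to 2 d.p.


Rg = W * 9.81 * grade / 100
Rg = 444 * 9.81 * 1.21 / 100
Rg = 4355.64 * 0.0121
Rg = 52.70 kN

52.70
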